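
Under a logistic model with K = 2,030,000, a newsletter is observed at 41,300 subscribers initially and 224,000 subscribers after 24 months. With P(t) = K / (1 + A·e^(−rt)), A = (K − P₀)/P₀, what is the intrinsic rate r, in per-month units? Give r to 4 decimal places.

r ≈ 0.0745 per month

A = (2030000 − 41300)/41300 = 48.15254
224000 = 2030000/(1 + 48.15254·e^(−r·24)) → e^(−24r) = (9.0625 − 1)/48.15254 = 0.167437
r = −ln(0.167437)/24 = 1.78715/24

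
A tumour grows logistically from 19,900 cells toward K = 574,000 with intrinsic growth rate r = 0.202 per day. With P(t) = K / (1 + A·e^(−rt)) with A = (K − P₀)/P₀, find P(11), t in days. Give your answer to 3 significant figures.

A = (574000 − 19900)/19900 = 27.84422
P(11) = 574000 / (1 + 27.84422·e^(−0.202·11)) = 574000 / (1 + 27.84422·0.108392)
= 574000 / 4.01809 ≈ 142853.81

≈ 143,000 cells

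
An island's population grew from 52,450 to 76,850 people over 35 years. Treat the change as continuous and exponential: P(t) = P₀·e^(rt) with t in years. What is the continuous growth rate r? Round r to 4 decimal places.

76850 = 52450 · e^(r·35)
e^(35r) = 76850/52450 = 1.4652
r = ln(1.4652) / 35 = 0.382 / 35

r ≈ 0.0109 per year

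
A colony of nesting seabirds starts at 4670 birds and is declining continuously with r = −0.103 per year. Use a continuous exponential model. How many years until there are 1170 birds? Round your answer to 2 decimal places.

t ≈ 13.44 years

1170 = 4670 · e^(-0.103·t)
t = ln(1170/4670) / -0.103 = ln(0.25054) / -0.103 = -1.38416 / -0.103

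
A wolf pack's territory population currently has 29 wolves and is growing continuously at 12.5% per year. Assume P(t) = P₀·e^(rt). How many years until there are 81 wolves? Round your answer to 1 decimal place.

t ≈ 8.2 years

81 = 29 · e^(0.125·t)
t = ln(81/29) / 0.125 = ln(2.7931) / 0.125 = 1.02715 / 0.125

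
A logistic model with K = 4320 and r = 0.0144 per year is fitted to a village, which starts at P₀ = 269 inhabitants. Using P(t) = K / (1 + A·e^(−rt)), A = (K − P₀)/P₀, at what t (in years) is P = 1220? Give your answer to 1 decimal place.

A = (4320 − 269)/269 = 15.05948
1220 = 4320/(1 + 15.05948·e^(−0.0144t)) → 1 + 15.05948·e^(−0.0144t) = 3.54098
e^(−0.0144t) = 0.16873 → t = ln(5.92663)/0.0144 = 1.77946/0.0144

t ≈ 123.6 years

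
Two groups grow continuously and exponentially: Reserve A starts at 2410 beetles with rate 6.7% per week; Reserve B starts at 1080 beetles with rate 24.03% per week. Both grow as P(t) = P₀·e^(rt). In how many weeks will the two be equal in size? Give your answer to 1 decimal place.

2410·e^(0.067t) = 1080·e^(0.2403t)
2410/1080 = e^((0.2403 − 0.067)t) → ln(2.23148) = 0.1733·t
t = 0.80267 / 0.1733

t ≈ 4.6 weeks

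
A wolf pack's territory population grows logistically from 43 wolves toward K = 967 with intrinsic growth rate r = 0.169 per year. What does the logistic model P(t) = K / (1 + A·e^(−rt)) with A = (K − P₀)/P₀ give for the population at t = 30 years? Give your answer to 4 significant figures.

≈ 852.0 wolves

A = (967 − 43)/43 = 21.48837
P(30) = 967 / (1 + 21.48837·e^(−0.169·30)) = 967 / (1 + 21.48837·0.006282)
= 967 / 1.135 ≈ 851.98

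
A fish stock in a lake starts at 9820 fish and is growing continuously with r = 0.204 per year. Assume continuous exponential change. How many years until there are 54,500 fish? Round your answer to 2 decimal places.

t ≈ 8.40 years

54500 = 9820 · e^(0.204·t)
t = ln(54500/9820) / 0.204 = ln(5.5499) / 0.204 = 1.71378 / 0.204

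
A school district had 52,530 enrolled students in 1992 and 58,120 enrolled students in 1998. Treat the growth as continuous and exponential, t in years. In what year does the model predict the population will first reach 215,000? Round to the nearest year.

r = ln(58120/52530) / 6 = 0.10113/6 ≈ 0.016854 per year
t = ln(215000/52530) / r = 1.40925/0.016854 ≈ 83.61 years after 1992

year 2076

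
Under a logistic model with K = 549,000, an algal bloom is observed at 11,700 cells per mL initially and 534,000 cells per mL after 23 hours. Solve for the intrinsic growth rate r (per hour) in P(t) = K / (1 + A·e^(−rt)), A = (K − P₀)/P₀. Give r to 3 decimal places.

r ≈ 0.322 per hour

A = (549000 − 11700)/11700 = 45.92308
534000 = 549000/(1 + 45.92308·e^(−r·23)) → e^(−23r) = (1.02809 − 1)/45.92308 = 0.000612
r = −ln(0.000612)/23 = 7.39931/23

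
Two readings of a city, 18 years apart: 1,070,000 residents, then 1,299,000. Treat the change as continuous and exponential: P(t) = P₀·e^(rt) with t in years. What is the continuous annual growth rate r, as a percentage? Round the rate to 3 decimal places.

1299000 = 1070000 · e^(r·18)
e^(18r) = 1299000/1070000 = 1.21402
r = ln(1.21402) / 18 = 0.19394 / 18

r ≈ 1.077% per year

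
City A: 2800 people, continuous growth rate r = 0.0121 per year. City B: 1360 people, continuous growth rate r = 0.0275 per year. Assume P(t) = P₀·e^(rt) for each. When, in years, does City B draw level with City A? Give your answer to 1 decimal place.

t ≈ 46.9 years

2800·e^(0.0121t) = 1360·e^(0.0275t)
2800/1360 = e^((0.0275 − 0.0121)t) → ln(2.05882) = 0.0154·t
t = 0.72213 / 0.0154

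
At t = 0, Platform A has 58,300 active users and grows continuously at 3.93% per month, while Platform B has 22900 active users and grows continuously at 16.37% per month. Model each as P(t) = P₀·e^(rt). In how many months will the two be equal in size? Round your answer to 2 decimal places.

t ≈ 7.51 months

58300·e^(0.0393t) = 22900·e^(0.1637t)
58300/22900 = e^((0.1637 − 0.0393)t) → ln(2.54585) = 0.1244·t
t = 0.93447 / 0.1244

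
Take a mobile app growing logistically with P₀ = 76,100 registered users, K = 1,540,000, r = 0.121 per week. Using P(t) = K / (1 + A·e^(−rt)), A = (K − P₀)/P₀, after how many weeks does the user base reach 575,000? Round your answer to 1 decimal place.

t ≈ 20.2 weeks

A = (1540000 − 76100)/76100 = 19.23653
575000 = 1540000/(1 + 19.23653·e^(−0.121t)) → 1 + 19.23653·e^(−0.121t) = 2.67826
e^(−0.121t) = 0.087243 → t = ln(11.46218)/0.121 = 2.43905/0.121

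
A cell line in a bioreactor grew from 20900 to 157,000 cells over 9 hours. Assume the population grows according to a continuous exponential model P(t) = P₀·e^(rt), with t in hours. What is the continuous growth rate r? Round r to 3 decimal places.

r ≈ 0.224 per hour

157000 = 20900 · e^(r·9)
e^(9r) = 157000/20900 = 7.51196
r = ln(7.51196) / 9 = 2.0165 / 9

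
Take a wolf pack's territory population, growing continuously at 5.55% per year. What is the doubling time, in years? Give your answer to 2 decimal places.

doubling time = ln(2) / |r| = 0.69315 / 0.0555

doubling time ≈ 12.49 years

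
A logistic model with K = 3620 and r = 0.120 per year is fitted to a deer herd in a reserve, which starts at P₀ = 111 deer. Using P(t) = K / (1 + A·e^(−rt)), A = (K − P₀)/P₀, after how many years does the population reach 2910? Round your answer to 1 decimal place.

t ≈ 40.5 years

A = (3620 − 111)/111 = 31.61261
2910 = 3620/(1 + 31.61261·e^(−0.12t)) → 1 + 31.61261·e^(−0.12t) = 1.24399
e^(−0.12t) = 0.007718 → t = ln(129.56719)/0.12 = 4.8642/0.12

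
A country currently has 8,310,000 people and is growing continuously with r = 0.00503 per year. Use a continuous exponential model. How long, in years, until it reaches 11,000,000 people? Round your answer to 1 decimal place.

11000000 = 8310000 · e^(0.00503·t)
t = ln(11000000/8310000) / 0.00503 = ln(1.32371) / 0.00503 = 0.28044 / 0.00503

t ≈ 55.8 years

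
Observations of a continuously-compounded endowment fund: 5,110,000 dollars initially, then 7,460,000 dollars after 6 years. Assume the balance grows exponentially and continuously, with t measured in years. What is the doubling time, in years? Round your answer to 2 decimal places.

doubling time ≈ 10.99 years

r = ln(7460000/5110000) / 6 = ln(1.45988) / 6 ≈ 0.063059 per year
doubling time = ln 2 / |r| = 0.69315 / 0.063059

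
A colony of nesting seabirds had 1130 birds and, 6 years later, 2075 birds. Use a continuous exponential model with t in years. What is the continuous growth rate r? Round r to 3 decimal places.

2075 = 1130 · e^(r·6)
e^(6r) = 2075/1130 = 1.83628
r = ln(1.83628) / 6 = 0.60774 / 6

r ≈ 0.101 per year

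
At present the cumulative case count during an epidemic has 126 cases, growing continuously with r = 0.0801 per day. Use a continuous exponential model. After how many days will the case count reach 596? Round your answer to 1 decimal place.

596 = 126 · e^(0.0801·t)
t = ln(596/126) / 0.0801 = ln(4.73016) / 0.0801 = 1.55396 / 0.0801

t ≈ 19.4 days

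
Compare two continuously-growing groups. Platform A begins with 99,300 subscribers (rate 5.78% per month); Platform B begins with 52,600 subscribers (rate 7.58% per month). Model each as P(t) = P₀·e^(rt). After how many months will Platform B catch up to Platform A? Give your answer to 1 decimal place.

t ≈ 35.3 months

99300·e^(0.0578t) = 52600·e^(0.0758t)
99300/52600 = e^((0.0758 − 0.0578)t) → ln(1.88783) = 0.018·t
t = 0.63543 / 0.018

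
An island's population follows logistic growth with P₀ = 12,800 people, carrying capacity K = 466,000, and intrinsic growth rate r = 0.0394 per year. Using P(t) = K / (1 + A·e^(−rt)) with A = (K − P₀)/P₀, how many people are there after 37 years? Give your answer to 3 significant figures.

≈ 50,400 people

A = (466000 − 12800)/12800 = 35.40625
P(37) = 466000 / (1 + 35.40625·e^(−0.0394·37)) = 466000 / (1 + 35.40625·0.232748)
= 466000 / 9.24073 ≈ 50428.94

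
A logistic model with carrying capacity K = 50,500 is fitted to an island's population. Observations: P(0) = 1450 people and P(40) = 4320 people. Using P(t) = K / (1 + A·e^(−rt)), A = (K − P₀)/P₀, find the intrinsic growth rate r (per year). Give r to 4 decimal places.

A = (50500 − 1450)/1450 = 33.82759
4320 = 50500/(1 + 33.82759·e^(−r·40)) → e^(−40r) = (11.68981 − 1)/33.82759 = 0.316009
r = −ln(0.316009)/40 = 1.15199/40

r ≈ 0.0288 per year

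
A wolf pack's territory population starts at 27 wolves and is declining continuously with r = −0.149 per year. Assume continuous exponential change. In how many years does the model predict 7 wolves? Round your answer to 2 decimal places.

7 = 27 · e^(-0.149·t)
t = ln(7/27) / -0.149 = ln(0.25926) / -0.149 = -1.34993 / -0.149

t ≈ 9.06 years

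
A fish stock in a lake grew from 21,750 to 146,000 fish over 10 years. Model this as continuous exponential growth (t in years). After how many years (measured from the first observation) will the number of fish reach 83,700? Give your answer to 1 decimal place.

r = ln(146000/21750) / 10 ≈ 0.190399 per year
t = ln(83700/21750) / r = 1.34763 / 0.190399 ≈ 7.078

t ≈ 7.1 years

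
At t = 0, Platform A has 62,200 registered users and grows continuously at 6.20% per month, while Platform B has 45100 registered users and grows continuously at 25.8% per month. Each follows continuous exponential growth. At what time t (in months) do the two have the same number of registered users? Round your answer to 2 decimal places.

62200·e^(0.062t) = 45100·e^(0.258t)
62200/45100 = e^((0.258 − 0.062)t) → ln(1.37916) = 0.196·t
t = 0.32147 / 0.196

t ≈ 1.64 months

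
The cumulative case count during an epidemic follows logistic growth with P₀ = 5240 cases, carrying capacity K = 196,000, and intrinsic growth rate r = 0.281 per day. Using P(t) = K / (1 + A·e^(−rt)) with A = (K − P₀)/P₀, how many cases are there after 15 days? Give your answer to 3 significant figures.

A = (196000 − 5240)/5240 = 36.40458
P(15) = 196000 / (1 + 36.40458·e^(−0.281·15)) = 196000 / (1 + 36.40458·0.014772)
= 196000 / 1.53778 ≈ 127456.45

≈ 127,000 cases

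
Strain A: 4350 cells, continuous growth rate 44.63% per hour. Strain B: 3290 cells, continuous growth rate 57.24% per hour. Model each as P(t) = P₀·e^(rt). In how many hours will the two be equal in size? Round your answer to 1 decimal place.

4350·e^(0.4463t) = 3290·e^(0.5724t)
4350/3290 = e^((0.5724 − 0.4463)t) → ln(1.32219) = 0.1261·t
t = 0.27929 / 0.1261

t ≈ 2.2 hours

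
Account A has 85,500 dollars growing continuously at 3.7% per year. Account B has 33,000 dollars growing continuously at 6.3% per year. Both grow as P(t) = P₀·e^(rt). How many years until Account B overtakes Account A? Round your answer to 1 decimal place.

85500·e^(0.037t) = 33000·e^(0.063t)
85500/33000 = e^((0.063 − 0.037)t) → ln(2.59091) = 0.026·t
t = 0.95201 / 0.026

t ≈ 36.6 years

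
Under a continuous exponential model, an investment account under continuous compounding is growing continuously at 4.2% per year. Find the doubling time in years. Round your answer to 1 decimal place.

doubling time ≈ 16.5 years

doubling time = ln(2) / |r| = 0.69315 / 0.042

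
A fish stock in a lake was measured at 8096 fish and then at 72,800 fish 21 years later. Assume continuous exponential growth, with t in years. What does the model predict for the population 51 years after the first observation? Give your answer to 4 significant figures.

≈ 1,678,000 fish

r = ln(72800/8096) / 21 ≈ 0.104588 per year
P(51) = 8096 · e^(0.104588·51) = 8096 · 207.26181 ≈ 1677991.59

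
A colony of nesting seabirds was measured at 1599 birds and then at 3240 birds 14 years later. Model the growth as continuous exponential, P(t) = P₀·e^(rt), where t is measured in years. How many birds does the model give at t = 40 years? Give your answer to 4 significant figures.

≈ 12,030 birds

r = ln(3240/1599) / 14 ≈ 0.050442 per year
P(40) = 1599 · e^(0.050442·40) = 1599 · 7.521 ≈ 12026.09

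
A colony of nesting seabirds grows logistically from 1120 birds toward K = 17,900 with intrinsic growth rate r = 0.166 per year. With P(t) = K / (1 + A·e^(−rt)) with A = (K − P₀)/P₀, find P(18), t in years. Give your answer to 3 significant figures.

≈ 10,200 birds

A = (17900 − 1120)/1120 = 14.98214
P(18) = 17900 / (1 + 14.98214·e^(−0.166·18)) = 17900 / (1 + 14.98214·0.050388)
= 17900 / 1.75492 ≈ 10199.88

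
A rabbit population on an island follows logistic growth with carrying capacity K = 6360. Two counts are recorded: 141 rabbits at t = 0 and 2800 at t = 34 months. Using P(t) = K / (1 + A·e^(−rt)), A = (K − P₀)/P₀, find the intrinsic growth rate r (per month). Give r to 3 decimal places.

A = (6360 − 141)/141 = 44.10638
2800 = 6360/(1 + 44.10638·e^(−r·34)) → e^(−34r) = (2.27143 − 1)/44.10638 = 0.028826
r = −ln(0.028826)/34 = 3.54646/34

r ≈ 0.104 per month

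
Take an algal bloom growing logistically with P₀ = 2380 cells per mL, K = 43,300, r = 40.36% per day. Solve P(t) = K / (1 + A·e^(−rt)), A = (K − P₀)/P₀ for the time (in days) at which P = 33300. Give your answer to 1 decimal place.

t ≈ 10.0 days

A = (43300 − 2380)/2380 = 17.19328
33300 = 43300/(1 + 17.19328·e^(−0.4036t)) → 1 + 17.19328·e^(−0.4036t) = 1.3003
e^(−0.4036t) = 0.017466 → t = ln(57.25361)/0.4036 = 4.04749/0.4036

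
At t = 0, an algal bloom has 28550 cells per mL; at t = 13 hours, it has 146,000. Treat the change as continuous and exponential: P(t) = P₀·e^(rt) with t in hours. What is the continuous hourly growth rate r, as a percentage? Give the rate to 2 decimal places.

r ≈ 12.55% per hour

146000 = 28550 · e^(r·13)
e^(13r) = 146000/28550 = 5.11384
r = ln(5.11384) / 13 = 1.63195 / 13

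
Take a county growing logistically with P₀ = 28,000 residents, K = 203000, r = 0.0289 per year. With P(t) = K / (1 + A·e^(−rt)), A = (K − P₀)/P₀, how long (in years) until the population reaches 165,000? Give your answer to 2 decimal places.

t ≈ 114.22 years

A = (203000 − 28000)/28000 = 6.25
165000 = 203000/(1 + 6.25·e^(−0.0289t)) → 1 + 6.25·e^(−0.0289t) = 1.2303
e^(−0.0289t) = 0.036848 → t = ln(27.13816)/0.0289 = 3.30094/0.0289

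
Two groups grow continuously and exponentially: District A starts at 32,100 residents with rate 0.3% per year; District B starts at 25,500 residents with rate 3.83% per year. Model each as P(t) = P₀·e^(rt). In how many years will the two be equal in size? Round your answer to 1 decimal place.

t ≈ 6.5 years

32100·e^(0.003t) = 25500·e^(0.0383t)
32100/25500 = e^((0.0383 − 0.003)t) → ln(1.25882) = 0.0353·t
t = 0.23018 / 0.0353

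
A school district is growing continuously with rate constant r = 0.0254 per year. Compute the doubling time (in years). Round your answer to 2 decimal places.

doubling time = ln(2) / |r| = 0.69315 / 0.0254

doubling time ≈ 27.29 years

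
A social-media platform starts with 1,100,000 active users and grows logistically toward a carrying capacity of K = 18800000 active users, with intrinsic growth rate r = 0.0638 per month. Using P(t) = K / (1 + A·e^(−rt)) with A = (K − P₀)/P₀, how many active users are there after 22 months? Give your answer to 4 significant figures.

≈ 3,795,000 active users

A = (18800000 − 1100000)/1100000 = 16.09091
P(22) = 18800000 / (1 + 16.09091·e^(−0.0638·22)) = 18800000 / (1 + 16.09091·0.245711)
= 18800000 / 4.95371 ≈ 3795135.12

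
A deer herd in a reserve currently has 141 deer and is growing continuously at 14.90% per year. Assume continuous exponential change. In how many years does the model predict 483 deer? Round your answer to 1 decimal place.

t ≈ 8.3 years

483 = 141 · e^(0.149·t)
t = ln(483/141) / 0.149 = ln(3.42553) / 0.149 = 1.23126 / 0.149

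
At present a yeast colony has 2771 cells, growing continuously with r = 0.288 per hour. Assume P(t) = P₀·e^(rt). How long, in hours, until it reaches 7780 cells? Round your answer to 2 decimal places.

7780 = 2771 · e^(0.288·t)
t = ln(7780/2771) / 0.288 = ln(2.80765) / 0.288 = 1.03235 / 0.288

t ≈ 3.58 hours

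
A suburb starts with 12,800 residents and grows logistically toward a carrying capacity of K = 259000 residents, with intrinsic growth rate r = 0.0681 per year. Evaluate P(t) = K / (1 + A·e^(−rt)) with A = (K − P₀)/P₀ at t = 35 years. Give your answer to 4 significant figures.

≈ 93,370 residents

A = (259000 − 12800)/12800 = 19.23438
P(35) = 259000 / (1 + 19.23438·e^(−0.0681·35)) = 259000 / (1 + 19.23438·0.092227)
= 259000 / 2.77393 ≈ 93369.24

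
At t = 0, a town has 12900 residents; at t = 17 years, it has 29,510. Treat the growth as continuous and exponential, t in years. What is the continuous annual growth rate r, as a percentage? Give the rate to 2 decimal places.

29510 = 12900 · e^(r·17)
e^(17r) = 29510/12900 = 2.2876
r = ln(2.2876) / 17 = 0.8275 / 17

r ≈ 4.87% per year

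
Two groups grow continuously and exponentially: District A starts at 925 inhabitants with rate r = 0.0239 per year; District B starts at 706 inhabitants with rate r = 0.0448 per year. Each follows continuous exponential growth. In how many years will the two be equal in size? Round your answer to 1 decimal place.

925·e^(0.0239t) = 706·e^(0.0448t)
925/706 = e^((0.0448 − 0.0239)t) → ln(1.3102) = 0.0209·t
t = 0.27018 / 0.0209

t ≈ 12.9 years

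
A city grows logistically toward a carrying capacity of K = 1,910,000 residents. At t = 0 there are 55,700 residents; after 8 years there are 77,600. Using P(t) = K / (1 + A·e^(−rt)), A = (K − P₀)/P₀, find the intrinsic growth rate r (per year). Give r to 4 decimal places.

A = (1910000 − 55700)/55700 = 33.29084
77600 = 1910000/(1 + 33.29084·e^(−r·8)) → e^(−8r) = (24.6134 − 1)/33.29084 = 0.709306
r = −ln(0.709306)/8 = 0.34347/8

r ≈ 0.0429 per year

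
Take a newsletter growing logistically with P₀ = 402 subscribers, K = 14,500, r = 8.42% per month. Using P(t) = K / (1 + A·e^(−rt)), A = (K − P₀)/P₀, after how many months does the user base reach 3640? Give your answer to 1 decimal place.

t ≈ 29.3 months

A = (14500 − 402)/402 = 35.06965
3640 = 14500/(1 + 35.06965·e^(−0.0842t)) → 1 + 35.06965·e^(−0.0842t) = 3.98352
e^(−0.0842t) = 0.085074 → t = ln(11.75447)/0.0842 = 2.46423/0.0842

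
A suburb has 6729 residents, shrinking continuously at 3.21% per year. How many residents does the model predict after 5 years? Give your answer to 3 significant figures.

P(5) = 6729 · e^(-0.0321·5) = 6729 · e^(-0.1605)
= 6729 · 0.85172 ≈ 5731.21

≈ 5,730 residents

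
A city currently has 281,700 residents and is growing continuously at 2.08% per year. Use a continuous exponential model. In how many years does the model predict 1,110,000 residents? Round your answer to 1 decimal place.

1110000 = 281700 · e^(0.0208·t)
t = ln(1110000/281700) / 0.0208 = ln(3.94036) / 0.0208 = 1.37127 / 0.0208

t ≈ 65.9 years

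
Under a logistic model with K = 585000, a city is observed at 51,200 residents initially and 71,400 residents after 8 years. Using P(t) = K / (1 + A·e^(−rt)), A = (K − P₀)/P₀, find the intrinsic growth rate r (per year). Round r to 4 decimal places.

A = (585000 − 51200)/51200 = 10.42578
71400 = 585000/(1 + 10.42578·e^(−r·8)) → e^(−8r) = (8.19328 − 1)/10.42578 = 0.689951
r = −ln(0.689951)/8 = 0.37113/8

r ≈ 0.0464 per year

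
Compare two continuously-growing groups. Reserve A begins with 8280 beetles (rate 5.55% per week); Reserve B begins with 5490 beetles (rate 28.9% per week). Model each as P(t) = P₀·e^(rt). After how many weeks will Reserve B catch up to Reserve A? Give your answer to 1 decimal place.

8280·e^(0.0555t) = 5490·e^(0.289t)
8280/5490 = e^((0.289 − 0.0555)t) → ln(1.5082) = 0.2335·t
t = 0.41091 / 0.2335

t ≈ 1.8 weeks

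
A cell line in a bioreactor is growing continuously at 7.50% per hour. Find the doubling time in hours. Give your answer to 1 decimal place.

doubling time = ln(2) / |r| = 0.69315 / 0.075

doubling time ≈ 9.2 hours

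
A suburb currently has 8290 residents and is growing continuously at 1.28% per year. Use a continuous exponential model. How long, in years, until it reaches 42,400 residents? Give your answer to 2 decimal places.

t ≈ 127.51 years

42400 = 8290 · e^(0.0128·t)
t = ln(42400/8290) / 0.0128 = ln(5.1146) / 0.0128 = 1.6321 / 0.0128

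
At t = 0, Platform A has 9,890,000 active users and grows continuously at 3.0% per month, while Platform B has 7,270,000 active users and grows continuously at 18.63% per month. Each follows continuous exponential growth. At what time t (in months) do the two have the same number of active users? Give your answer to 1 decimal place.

t ≈ 2.0 months

9890000·e^(0.03t) = 7270000·e^(0.1863t)
9890000/7270000 = e^((0.1863 − 0.03)t) → ln(1.36039) = 0.1563·t
t = 0.30777 / 0.1563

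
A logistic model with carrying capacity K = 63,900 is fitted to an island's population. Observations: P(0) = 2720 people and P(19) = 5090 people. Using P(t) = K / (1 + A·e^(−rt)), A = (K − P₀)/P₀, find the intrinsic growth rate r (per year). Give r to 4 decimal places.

r ≈ 0.0351 per year

A = (63900 − 2720)/2720 = 22.49265
5090 = 63900/(1 + 22.49265·e^(−r·19)) → e^(−19r) = (12.55403 − 1)/22.49265 = 0.51368
r = −ln(0.51368)/19 = 0.66615/19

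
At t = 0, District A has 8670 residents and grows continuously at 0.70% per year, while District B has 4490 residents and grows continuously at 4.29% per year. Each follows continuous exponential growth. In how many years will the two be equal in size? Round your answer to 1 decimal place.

t ≈ 18.3 years

8670·e^(0.007t) = 4490·e^(0.0429t)
8670/4490 = e^((0.0429 − 0.007)t) → ln(1.93096) = 0.0359·t
t = 0.65802 / 0.0359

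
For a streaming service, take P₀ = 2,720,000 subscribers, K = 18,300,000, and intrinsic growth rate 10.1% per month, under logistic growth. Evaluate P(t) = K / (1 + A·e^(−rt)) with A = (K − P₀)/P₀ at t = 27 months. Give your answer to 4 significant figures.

A = (18300000 − 2720000)/2720000 = 5.72794
P(27) = 18300000 / (1 + 5.72794·e^(−0.101·27)) = 18300000 / (1 + 5.72794·0.065415)
= 18300000 / 1.37469 ≈ 13312047.11

≈ 13,310,000 subscribers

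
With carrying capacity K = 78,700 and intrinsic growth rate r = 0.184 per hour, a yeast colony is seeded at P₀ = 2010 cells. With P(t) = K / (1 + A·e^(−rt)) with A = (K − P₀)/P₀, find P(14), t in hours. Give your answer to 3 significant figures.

≈ 20,200 cells

A = (78700 − 2010)/2010 = 38.15423
P(14) = 78700 / (1 + 38.15423·e^(−0.184·14)) = 78700 / (1 + 38.15423·0.076078)
= 78700 / 3.90269 ≈ 20165.6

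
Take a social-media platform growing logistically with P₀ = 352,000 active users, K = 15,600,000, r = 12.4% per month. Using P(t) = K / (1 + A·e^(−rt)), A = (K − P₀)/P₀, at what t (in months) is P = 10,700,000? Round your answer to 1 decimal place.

A = (15600000 − 352000)/352000 = 43.31818
10700000 = 15600000/(1 + 43.31818·e^(−0.124t)) → 1 + 43.31818·e^(−0.124t) = 1.45794
e^(−0.124t) = 0.010572 → t = ln(94.59276)/0.124 = 4.54958/0.124

t ≈ 36.7 months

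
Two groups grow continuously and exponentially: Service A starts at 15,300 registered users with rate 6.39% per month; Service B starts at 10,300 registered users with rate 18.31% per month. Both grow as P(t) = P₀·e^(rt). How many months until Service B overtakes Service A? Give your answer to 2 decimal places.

15300·e^(0.0639t) = 10300·e^(0.1831t)
15300/10300 = e^((0.1831 − 0.0639)t) → ln(1.48544) = 0.1192·t
t = 0.39571 / 0.1192

t ≈ 3.32 months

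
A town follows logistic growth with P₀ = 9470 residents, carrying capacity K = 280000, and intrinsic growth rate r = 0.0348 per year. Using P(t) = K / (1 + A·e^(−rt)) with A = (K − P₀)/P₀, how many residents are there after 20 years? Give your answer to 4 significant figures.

≈ 18,370 residents

A = (280000 − 9470)/9470 = 28.56705
P(20) = 280000 / (1 + 28.56705·e^(−0.0348·20)) = 280000 / (1 + 28.56705·0.498576)
= 280000 / 15.24284 ≈ 18369.28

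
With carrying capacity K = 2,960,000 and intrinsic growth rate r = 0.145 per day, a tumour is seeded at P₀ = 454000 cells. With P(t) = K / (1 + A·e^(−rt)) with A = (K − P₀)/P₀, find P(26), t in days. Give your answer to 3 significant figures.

A = (2960000 − 454000)/454000 = 5.51982
P(26) = 2960000 / (1 + 5.51982·e^(−0.145·26)) = 2960000 / (1 + 5.51982·0.023052)
= 2960000 / 1.12724 ≈ 2625874.94

≈ 2,630,000 cells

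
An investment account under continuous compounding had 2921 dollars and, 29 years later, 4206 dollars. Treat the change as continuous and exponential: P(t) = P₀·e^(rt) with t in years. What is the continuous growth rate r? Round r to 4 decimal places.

4206 = 2921 · e^(r·29)
e^(29r) = 4206/2921 = 1.43992
r = ln(1.43992) / 29 = 0.36459 / 29

r ≈ 0.0126 per year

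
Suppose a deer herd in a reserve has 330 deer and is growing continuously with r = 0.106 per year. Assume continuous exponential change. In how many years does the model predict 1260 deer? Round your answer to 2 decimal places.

t ≈ 12.64 years

1260 = 330 · e^(0.106·t)
t = ln(1260/330) / 0.106 = ln(3.81818) / 0.106 = 1.33977 / 0.106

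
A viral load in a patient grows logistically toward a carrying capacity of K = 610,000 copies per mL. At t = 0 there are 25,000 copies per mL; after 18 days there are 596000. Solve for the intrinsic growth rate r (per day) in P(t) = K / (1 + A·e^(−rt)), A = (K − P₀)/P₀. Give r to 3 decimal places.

A = (610000 − 25000)/25000 = 23.4
596000 = 610000/(1 + 23.4·e^(−r·18)) → e^(−18r) = (1.02349 − 1)/23.4 = 0.001004
r = −ln(0.001004)/18 = 6.90392/18

r ≈ 0.384 per day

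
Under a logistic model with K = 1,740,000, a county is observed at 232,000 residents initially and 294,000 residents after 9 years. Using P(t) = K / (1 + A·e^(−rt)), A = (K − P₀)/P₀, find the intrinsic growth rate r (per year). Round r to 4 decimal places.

r ≈ 0.0310 per year

A = (1740000 − 232000)/232000 = 6.5
294000 = 1740000/(1 + 6.5·e^(−r·9)) → e^(−9r) = (5.91837 − 1)/6.5 = 0.756672
r = −ln(0.756672)/9 = 0.27883/9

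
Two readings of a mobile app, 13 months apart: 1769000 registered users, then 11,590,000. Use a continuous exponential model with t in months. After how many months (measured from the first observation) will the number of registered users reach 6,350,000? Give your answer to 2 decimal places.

r = ln(11590000/1769000) / 13 ≈ 0.144594 per month
t = ln(6350000/1769000) / r = 1.27804 / 0.144594 ≈ 8.839

t ≈ 8.84 months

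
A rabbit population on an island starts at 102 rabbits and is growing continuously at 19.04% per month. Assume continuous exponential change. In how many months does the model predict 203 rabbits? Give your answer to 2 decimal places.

t ≈ 3.61 months

203 = 102 · e^(0.1904·t)
t = ln(203/102) / 0.1904 = ln(1.9902) / 0.1904 = 0.68823 / 0.1904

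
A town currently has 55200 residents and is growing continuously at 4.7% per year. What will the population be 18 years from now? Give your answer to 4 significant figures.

P(18) = 55200 · e^(0.047·18) = 55200 · e^(0.846)
= 55200 · 2.33031 ≈ 128632.94

≈ 128,600 residents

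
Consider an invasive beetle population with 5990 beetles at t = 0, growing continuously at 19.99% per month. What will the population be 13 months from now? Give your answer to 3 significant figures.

≈ 80,500 beetles

P(13) = 5990 · e^(0.1999·13) = 5990 · e^(2.5987)
= 5990 · 13.44625 ≈ 80543.02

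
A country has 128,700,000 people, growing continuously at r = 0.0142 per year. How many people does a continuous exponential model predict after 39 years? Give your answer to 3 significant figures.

P(39) = 128700000 · e^(0.0142·39) = 128700000 · e^(0.5538)
= 128700000 · 1.73985 ≈ 223918940.73

≈ 224,000,000 people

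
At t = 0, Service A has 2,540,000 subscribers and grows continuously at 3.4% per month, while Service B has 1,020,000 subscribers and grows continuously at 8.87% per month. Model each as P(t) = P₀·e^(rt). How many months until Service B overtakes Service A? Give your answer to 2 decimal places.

t ≈ 16.68 months

2540000·e^(0.034t) = 1020000·e^(0.0887t)
2540000/1020000 = e^((0.0887 − 0.034)t) → ln(2.4902) = 0.0547·t
t = 0.91236 / 0.0547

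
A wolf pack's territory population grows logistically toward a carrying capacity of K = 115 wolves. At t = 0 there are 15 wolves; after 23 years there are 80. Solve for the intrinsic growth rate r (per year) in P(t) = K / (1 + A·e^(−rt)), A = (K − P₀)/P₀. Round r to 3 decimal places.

A = (115 − 15)/15 = 6.66667
80 = 115/(1 + 6.66667·e^(−r·23)) → e^(−23r) = (1.4375 − 1)/6.66667 = 0.065625
r = −ln(0.065625)/23 = 2.7238/23

r ≈ 0.118 per year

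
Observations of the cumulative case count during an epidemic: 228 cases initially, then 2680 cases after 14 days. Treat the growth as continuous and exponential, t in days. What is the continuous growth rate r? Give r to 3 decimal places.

2680 = 228 · e^(r·14)
e^(14r) = 2680/228 = 11.75439
r = ln(11.75439) / 14 = 2.46423 / 14

r ≈ 0.176 per day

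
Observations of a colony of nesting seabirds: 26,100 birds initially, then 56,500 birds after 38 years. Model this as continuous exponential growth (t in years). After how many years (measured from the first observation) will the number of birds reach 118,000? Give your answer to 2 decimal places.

t ≈ 74.24 years

r = ln(56500/26100) / 38 ≈ 0.020324 per year
t = ln(118000/26100) / r = 1.50875 / 0.020324 ≈ 74.236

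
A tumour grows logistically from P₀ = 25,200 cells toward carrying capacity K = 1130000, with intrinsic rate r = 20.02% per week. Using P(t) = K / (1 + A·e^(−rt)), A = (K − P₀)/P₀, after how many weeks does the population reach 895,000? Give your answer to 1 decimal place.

A = (1130000 − 25200)/25200 = 43.84127
895000 = 1130000/(1 + 43.84127·e^(−0.2002t)) → 1 + 43.84127·e^(−0.2002t) = 1.26257
e^(−0.2002t) = 0.005989 → t = ln(166.96994)/0.2002 = 5.11781/0.2002

t ≈ 25.6 weeks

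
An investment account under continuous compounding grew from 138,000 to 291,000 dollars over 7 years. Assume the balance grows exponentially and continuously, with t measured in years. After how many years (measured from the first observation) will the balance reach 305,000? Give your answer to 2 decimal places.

t ≈ 7.44 years

r = ln(291000/138000) / 7 ≈ 0.106581 per year
t = ln(305000/138000) / r = 0.79306 / 0.106581 ≈ 7.441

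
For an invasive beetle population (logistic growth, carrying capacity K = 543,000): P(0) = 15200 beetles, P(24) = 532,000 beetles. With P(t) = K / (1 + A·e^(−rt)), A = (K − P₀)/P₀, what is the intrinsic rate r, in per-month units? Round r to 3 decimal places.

A = (543000 − 15200)/15200 = 34.72368
532000 = 543000/(1 + 34.72368·e^(−r·24)) → e^(−24r) = (1.02068 − 1)/34.72368 = 0.000595
r = −ln(0.000595)/24 = 7.42617/24

r ≈ 0.309 per month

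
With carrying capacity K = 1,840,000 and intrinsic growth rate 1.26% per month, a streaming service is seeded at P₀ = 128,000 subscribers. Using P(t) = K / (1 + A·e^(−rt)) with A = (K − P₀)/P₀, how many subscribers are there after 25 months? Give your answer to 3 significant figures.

≈ 171,000 subscribers

A = (1840000 − 128000)/128000 = 13.375
P(25) = 1840000 / (1 + 13.375·e^(−0.0126·25)) = 1840000 / (1 + 13.375·0.729789)
= 1840000 / 10.76093 ≈ 170989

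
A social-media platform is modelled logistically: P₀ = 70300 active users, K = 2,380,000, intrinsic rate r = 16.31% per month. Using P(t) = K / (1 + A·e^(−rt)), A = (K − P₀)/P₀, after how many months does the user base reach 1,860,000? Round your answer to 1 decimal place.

A = (2380000 − 70300)/70300 = 32.85491
1860000 = 2380000/(1 + 32.85491·e^(−0.1631t)) → 1 + 32.85491·e^(−0.1631t) = 1.27957
e^(−0.1631t) = 0.008509 → t = ln(117.51948)/0.1631 = 4.7666/0.1631

t ≈ 29.2 months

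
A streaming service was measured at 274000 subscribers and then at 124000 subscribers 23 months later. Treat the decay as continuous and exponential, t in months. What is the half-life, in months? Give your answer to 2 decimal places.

half-life ≈ 20.11 months

r = ln(124000/274000) / 23 = ln(0.45255) / 23 ≈ -0.034472 per month
half-life = ln 2 / |r| = 0.69315 / 0.034472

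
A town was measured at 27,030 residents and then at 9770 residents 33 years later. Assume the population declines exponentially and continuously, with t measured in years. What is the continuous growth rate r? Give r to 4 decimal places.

r ≈ -0.0308 per year

9770 = 27030 · e^(r·33)
e^(33r) = 9770/27030 = 0.36145
r = ln(0.36145) / 33 = -1.01763 / 33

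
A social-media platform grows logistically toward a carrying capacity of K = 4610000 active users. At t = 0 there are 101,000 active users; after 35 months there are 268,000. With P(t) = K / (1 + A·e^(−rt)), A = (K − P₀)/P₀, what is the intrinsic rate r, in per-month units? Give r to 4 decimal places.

r ≈ 0.0290 per month

A = (4610000 − 101000)/101000 = 44.64356
268000 = 4610000/(1 + 44.64356·e^(−r·35)) → e^(−35r) = (17.20149 − 1)/44.64356 = 0.362908
r = −ln(0.362908)/35 = 1.01361/35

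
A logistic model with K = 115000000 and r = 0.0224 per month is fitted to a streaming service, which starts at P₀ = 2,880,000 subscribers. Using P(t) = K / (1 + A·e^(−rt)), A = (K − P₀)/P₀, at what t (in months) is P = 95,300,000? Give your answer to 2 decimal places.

A = (115000000 − 2880000)/2880000 = 38.93056
95300000 = 115000000/(1 + 38.93056·e^(−0.0224t)) → 1 + 38.93056·e^(−0.0224t) = 1.20672
e^(−0.0224t) = 0.00531 → t = ln(188.32903)/0.0224 = 5.23819/0.0224

t ≈ 233.85 months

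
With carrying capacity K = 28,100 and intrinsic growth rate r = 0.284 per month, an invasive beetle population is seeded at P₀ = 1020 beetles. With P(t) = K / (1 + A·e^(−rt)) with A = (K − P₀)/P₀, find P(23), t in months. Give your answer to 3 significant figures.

A = (28100 − 1020)/1020 = 26.54902
P(23) = 28100 / (1 + 26.54902·e^(−0.284·23)) = 28100 / (1 + 26.54902·0.001456)
= 28100 / 1.03866 ≈ 27054.15

≈ 27,100 beetles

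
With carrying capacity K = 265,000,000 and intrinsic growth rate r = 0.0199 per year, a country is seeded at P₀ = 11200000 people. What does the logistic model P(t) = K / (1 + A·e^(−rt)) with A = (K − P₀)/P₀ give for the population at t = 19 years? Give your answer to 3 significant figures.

A = (265000000 − 11200000)/11200000 = 22.66071
P(19) = 265000000 / (1 + 22.66071·e^(−0.0199·19)) = 265000000 / (1 + 22.66071·0.685162)
= 265000000 / 16.52626 ≈ 16035086.08

≈ 16,000,000 people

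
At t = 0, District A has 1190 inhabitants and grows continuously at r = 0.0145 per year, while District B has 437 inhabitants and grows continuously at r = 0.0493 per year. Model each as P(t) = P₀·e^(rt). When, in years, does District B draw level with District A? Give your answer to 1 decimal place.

1190·e^(0.0145t) = 437·e^(0.0493t)
1190/437 = e^((0.0493 − 0.0145)t) → ln(2.72311) = 0.0348·t
t = 1.00178 / 0.0348

t ≈ 28.8 years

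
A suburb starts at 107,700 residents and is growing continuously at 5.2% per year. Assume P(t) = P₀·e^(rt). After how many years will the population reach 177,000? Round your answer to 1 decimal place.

177000 = 107700 · e^(0.052·t)
t = ln(177000/107700) / 0.052 = ln(1.64345) / 0.052 = 0.4968 / 0.052

t ≈ 9.6 years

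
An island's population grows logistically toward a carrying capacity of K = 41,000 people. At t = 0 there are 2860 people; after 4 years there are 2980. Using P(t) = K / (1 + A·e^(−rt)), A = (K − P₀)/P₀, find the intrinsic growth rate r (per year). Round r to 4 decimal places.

A = (41000 − 2860)/2860 = 13.33566
2980 = 41000/(1 + 13.33566·e^(−r·4)) → e^(−4r) = (13.75839 − 1)/13.33566 = 0.956712
r = −ln(0.956712)/4 = 0.04425/4

r ≈ 0.0111 per year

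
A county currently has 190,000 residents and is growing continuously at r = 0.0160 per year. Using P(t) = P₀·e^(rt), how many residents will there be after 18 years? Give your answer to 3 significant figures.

≈ 253,000 residents

P(18) = 190000 · e^(0.016·18) = 190000 · e^(0.288)
= 190000 · 1.33376 ≈ 253413.89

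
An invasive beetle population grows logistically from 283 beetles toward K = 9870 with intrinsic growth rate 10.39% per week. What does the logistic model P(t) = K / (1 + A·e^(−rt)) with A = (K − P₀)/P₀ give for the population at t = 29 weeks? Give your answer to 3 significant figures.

≈ 3,700 beetles

A = (9870 − 283)/283 = 33.87633
P(29) = 9870 / (1 + 33.87633·e^(−0.1039·29)) = 9870 / (1 + 33.87633·0.049139)
= 9870 / 2.66465 ≈ 3704.05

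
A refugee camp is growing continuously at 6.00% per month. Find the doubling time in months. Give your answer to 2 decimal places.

doubling time = ln(2) / |r| = 0.69315 / 0.06

doubling time ≈ 11.55 months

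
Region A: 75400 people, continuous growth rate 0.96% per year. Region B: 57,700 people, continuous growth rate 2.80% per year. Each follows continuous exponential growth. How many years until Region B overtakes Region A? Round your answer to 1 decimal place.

t ≈ 14.5 years

75400·e^(0.0096t) = 57700·e^(0.028t)
75400/57700 = e^((0.028 − 0.0096)t) → ln(1.30676) = 0.0184·t
t = 0.26755 / 0.0184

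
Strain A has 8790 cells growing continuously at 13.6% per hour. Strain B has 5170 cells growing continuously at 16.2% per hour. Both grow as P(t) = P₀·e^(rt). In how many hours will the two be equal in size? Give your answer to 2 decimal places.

t ≈ 20.41 hours

8790·e^(0.136t) = 5170·e^(0.162t)
8790/5170 = e^((0.162 − 0.136)t) → ln(1.70019) = 0.026·t
t = 0.53074 / 0.026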